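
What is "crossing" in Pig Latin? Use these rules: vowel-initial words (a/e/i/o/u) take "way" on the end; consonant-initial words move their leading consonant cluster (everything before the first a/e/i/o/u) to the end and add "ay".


Word: "crossing"
Starts with consonant(s) → move to end, add 'ay'
Consonant cluster: "cr"
Pig Latin = "ossingcray"


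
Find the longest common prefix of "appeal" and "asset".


Word 1: "appeal"
Word 2: "asset"
Comparing from start:
  Pos 0: 'a' == 'a'
  Pos 1: 'p' != 's' (stop)
LCP = "a" (length 1)


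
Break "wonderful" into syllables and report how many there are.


Word: "wonderful"
Syllable breakdown: won-der-ful
Counting: 3 parts
= 3 syllables


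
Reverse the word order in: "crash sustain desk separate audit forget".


Original: "crash sustain desk separate audit forget"
Words (1..n): crash | sustain | desk | separate | audit | forget
Reversed (n..1): forget | audit | separate | desk | sustain | crash
Result = "forget audit separate desk sustain crash"


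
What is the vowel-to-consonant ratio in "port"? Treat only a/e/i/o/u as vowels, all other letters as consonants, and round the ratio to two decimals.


Word: "port"
Vowels (a,e,i,o,u): 1
Consonants: 3
Ratio = 1/3
= 0.33


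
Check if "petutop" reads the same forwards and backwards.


Word: "petutop"
Reversed: "potutep"
Forward == Backward? petutop != potutep
Palindrome = No


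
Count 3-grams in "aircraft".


Word: "aircraft" (length 8)
Number of 3-grams = length - 3 + 1 = 8 - 3 + 1
= 6


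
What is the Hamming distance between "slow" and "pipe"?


Comparing character by character (same length = 4):
  Pos 0: 's' vs 'p' !=
  Pos 1: 'l' vs 'i' !=
  Pos 2: 'o' vs 'p' !=
  Pos 3: 'w' vs 'e' !=
Hamming distance = 4


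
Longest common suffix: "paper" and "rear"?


Word 1: "paper"
Word 2: "rear"
Comparing from end:
  Pos -1: 'r' == 'r'
  Pos -2: 'e' != 'a' (stop)
LCS = "r" (length 1)


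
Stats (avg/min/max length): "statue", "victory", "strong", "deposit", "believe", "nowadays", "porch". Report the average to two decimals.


Lengths: "statue"=6, "victory"=7, "strong"=6, "deposit"=7, "believe"=7, "nowadays"=8, "porch"=5
Sum = 46, Count = 7
Average = 46/7 = 6.57
= avg=6.57, min=5, max=8


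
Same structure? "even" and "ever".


Pattern of "even": [0, 1, 0, 2]
Pattern of "ever": [0, 1, 0, 2]
Patterns match
Same pattern = Yes


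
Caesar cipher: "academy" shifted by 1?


Word: "academy"
Shift: 1
Each letter → (letter + shift) mod 26:
  'a' (0) + 1 = 1 → 'b'
  'c' (2) + 1 = 3 → 'd'
  'a' (0) + 1 = 1 → 'b'
  'd' (3) + 1 = 4 → 'e'
  'e' (4) + 1 = 5 → 'f'
  'm' (12) + 1 = 13 → 'n'
  'y' (24) + 1 = 25 → 'z'
Result = "bdbefnz"


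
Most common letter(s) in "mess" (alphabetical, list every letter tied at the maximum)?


Word: "mess"
Letter counts:
  'e': 1
  'm': 1
  's': 2
Maximum count = 2
Most frequent = 's' (2 times each)


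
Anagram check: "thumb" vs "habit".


Word 1: "thumb" → sorted: bhmtu
Word 2: "habit" → sorted: abhit
Same letters? bhmtu != abhit
Anagram = No


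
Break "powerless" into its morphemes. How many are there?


Word: "powerless"
Morphemes: power / -less
Each morpheme carries meaning
= 2 morphemes


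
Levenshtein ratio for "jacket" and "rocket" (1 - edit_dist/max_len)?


Word 1: "jacket" (length 6)
Word 2: "rocket" (length 6)
One optimal edit sequence:
  1. substitute 'j' -> 'r'  (+1)
  2. substitute 'a' -> 'o'  (+1)
  3. keep 'c'
  4. keep 'k'
  5. keep 'e'
  6. keep 't'
Edit distance = 2
Max length = max(6, 6) = 6
Similarity = 1 - 2/6
= 0.6667


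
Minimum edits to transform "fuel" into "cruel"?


Word 1: "fuel" (length 4)
Word 2: "cruel" (length 5)
One optimal edit sequence (insert/delete/substitute each cost 1):
  1. insert 'c'  (+1)
  2. substitute 'f' -> 'r'  (+1)
  3. keep 'u'
  4. keep 'e'
  5. keep 'l'
Total edit operations: 2
Edit distance = 2


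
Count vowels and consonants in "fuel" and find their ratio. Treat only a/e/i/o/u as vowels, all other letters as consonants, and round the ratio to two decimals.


Word: "fuel"
Vowels (a,e,i,o,u): 2
Consonants: 2
Ratio = 2/2
= 1.00


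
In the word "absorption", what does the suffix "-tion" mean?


Suffix: -tion
As in: absorption -> absorb + -tion, with a spelling change
Meaning = act or process


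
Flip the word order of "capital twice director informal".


Original: "capital twice director informal"
Words (1..n): capital | twice | director | informal
Reversed (n..1): informal | director | twice | capital
Result = "informal director twice capital"


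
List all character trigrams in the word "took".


Word: "took" (length 4)
Number of trigrams = 4 - 3 + 1 = 2
  Position 0: "too"
  Position 1: "ook"
Trigrams = "too", "ook"


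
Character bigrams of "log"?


Word: "log" (length 3)
Number of bigrams = 3 - 2 + 1 = 2
  Position 0: "lo"
  Position 1: "og"
Bigrams = "lo", "og"


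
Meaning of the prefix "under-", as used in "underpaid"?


Prefix: under-
As in: underpaid -> under- + paid
Meaning = insufficient


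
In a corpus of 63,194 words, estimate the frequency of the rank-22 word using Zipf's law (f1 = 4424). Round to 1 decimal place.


Zipf's law: f(r) = f(1) / r
f(1) = 4424
f(22) = 4424 / 22
= 201.1 occurrences


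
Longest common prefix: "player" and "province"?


Word 1: "player"
Word 2: "province"
Comparing from start:
  Pos 0: 'p' == 'p'
  Pos 1: 'l' != 'r' (stop)
LCP = "p" (length 1)


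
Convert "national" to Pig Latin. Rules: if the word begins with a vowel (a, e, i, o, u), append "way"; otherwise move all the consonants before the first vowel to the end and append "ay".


Word: "national"
Starts with consonant(s) → move to end, add 'ay'
Consonant cluster: "n"
Pig Latin = "ationalnay"


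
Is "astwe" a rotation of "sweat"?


Word: "sweat", Candidate: "astwe"
Method: check if candidate is substring of word+word
"sweatsweat" contains "astwe"? No
Is rotation = No


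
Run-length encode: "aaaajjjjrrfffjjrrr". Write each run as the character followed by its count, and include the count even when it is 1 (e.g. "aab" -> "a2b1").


String: "aaaajjjjrrfffjjrrr"
Scanning for consecutive runs:
  'a' x 4
  'j' x 4
  'r' x 2
  'f' x 3
  'j' x 2
  'r' x 3
RLE = "a4j4r2f3j2r3"


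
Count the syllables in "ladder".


Word: "ladder"
Syllable breakdown: lad | der
Counting: 2 parts
= 2 syllables


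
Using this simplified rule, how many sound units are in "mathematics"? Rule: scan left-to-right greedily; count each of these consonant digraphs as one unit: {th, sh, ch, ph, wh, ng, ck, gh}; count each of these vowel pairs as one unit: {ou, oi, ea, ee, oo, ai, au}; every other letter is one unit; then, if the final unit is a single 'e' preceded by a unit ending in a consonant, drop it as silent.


Word: "mathematics" (11 letters)
Left-to-right scan:
  [1] 'm' (letter)
  [2] 'a' (letter)
  [3] 'th' (digraph)
  [4] 'e' (letter)
  [5] 'm' (letter)
  [6] 'a' (letter)
  [7] 't' (letter)
  [8] 'i' (letter)
  [9] 'c' (letter)
  [10] 's' (letter)
Units from scan: 10
Sound units = 10 units


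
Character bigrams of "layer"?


Word: "layer" (length 5)
Number of bigrams = 5 - 2 + 1 = 4
  Position 0: "la"
  Position 1: "ay"
  Position 2: "ye"
  Position 3: "er"
Bigrams = "la", "ay", "ye", "er"


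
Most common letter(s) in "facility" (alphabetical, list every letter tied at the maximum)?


Word: "facility"
Letter counts:
  'a': 1
  'c': 1
  'f': 1
  'i': 2
  'l': 1
  't': 1
  'y': 1
Maximum count = 2
Most frequent = 'i' (2 times each)


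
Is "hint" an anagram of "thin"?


Word 1: "thin" → sorted: hint
Word 2: "hint" → sorted: hint
Same letters? hint == hint
Anagram = Yes


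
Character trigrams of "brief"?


Word: "brief" (length 5)
Number of trigrams = 5 - 3 + 1 = 3
  Position 0: "bri"
  Position 1: "rie"
  Position 2: "ief"
Trigrams = "bri", "rie", "ief"


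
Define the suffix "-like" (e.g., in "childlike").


Suffix: -like
Example: childlike = child + -like
Meaning = resembling


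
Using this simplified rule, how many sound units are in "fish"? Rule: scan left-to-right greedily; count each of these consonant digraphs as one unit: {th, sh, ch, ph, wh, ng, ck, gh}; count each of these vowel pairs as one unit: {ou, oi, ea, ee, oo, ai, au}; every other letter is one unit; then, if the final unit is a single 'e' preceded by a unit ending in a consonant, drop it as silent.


Word: "fish" (4 letters)
Left-to-right scan:
  1. 'f' (letter)
  2. 'i' (letter)
  3. 'sh' (digraph)
Units from scan: 3
Sound units = 3 units


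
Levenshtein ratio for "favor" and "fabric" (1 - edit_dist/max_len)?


Word 1: "favor" (length 5)
Word 2: "fabric" (length 6)
One optimal edit sequence:
  1. keep 'f'
  2. keep 'a'
  3. insert 'b'  (+1)
  4. substitute 'v' -> 'r'  (+1)
  5. substitute 'o' -> 'i'  (+1)
  6. substitute 'r' -> 'c'  (+1)
Edit distance = 4
Max length = max(5, 6) = 6
Similarity = 1 - 4/6
= 0.3333


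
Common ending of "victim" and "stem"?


Word 1: "victim"
Word 2: "stem"
Comparing from end:
  Pos -1: 'm' == 'm'
  Pos -2: 'i' != 'e' (stop)
LCS = "m" (length 1)


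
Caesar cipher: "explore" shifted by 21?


Word: "explore"
Shift: 21
Each letter → (letter + shift) mod 26:
  'e' (4) + 21 = 25 → 'z'
  'x' (23) + 21 = 18 → 's'
  'p' (15) + 21 = 10 → 'k'
  'l' (11) + 21 = 6 → 'g'
  'o' (14) + 21 = 9 → 'j'
  'r' (17) + 21 = 12 → 'm'
  'e' (4) + 21 = 25 → 'z'
Result = "zskgjmz"


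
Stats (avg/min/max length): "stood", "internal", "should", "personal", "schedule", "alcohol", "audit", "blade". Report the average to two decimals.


Lengths: "stood"=5, "internal"=8, "should"=6, "personal"=8, "schedule"=8, "alcohol"=7, "audit"=5, "blade"=5
Sum = 52, Count = 8
Average = 52/8 = 6.50
= avg=6.50, min=5, max=8


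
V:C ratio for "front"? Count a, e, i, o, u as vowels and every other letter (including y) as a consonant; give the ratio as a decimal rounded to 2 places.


Word: "front"
Vowels (a,e,i,o,u): 1
Consonants: 4
Ratio = 1/4
= 0.25


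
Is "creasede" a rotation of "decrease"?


Word: "decrease", Candidate: "creasede"
Method: check if candidate is substring of word+word
"decreasedecrease" contains "creasede"? Yes
Is rotation = Yes


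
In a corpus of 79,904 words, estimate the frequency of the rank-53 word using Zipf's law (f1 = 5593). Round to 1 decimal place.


Zipf's law: f(r) = f(1) / r
f(1) = 5593
f(53) = 5593 / 53
= 105.5 occurrences


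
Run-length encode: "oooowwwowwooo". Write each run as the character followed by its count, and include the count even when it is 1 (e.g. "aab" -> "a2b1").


String: "oooowwwowwooo"
Scanning for consecutive runs:
  'o' x 4
  'w' x 3
  'o' x 1
  'w' x 2
  'o' x 3
RLE = "o4w3o1w2o3"


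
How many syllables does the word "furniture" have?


Word: "furniture"
Syllable breakdown: fur-ni-ture
Counting: 3 parts
= 3 syllables


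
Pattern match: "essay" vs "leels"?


Pattern of "essay": [0, 1, 1, 2, 3]
Pattern of "leels": [0, 1, 1, 0, 2]
Patterns do not match
Same pattern = No


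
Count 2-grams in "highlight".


Word: "highlight" (length 9)
Number of 2-grams = length - 2 + 1 = 9 - 2 + 1
= 8


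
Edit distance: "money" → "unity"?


Word 1: "money" (length 5)
Word 2: "unity" (length 5)
One optimal edit sequence (insert/delete/substitute each cost 1):
  1. substitute 'm' -> 'u'  (+1)
  2. substitute 'o' -> 'n'  (+1)
  3. substitute 'n' -> 'i'  (+1)
  4. substitute 'e' -> 't'  (+1)
  5. keep 'y'
Total edit operations: 4
Edit distance = 4


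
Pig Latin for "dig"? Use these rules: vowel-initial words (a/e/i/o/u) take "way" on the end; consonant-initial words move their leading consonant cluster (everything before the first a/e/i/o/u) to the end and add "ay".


Word: "dig"
Starts with consonant(s) → move to end, add 'ay'
Consonant cluster: "d"
Pig Latin = "igday"


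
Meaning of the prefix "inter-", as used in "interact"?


Prefix: inter-
Example: interact = inter- + act
Meaning = between


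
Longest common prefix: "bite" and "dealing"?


Word 1: "bite"
Word 2: "dealing"
Comparing from start:
  Pos 0: 'b' != 'd' (stop)
LCP = "" (length 0)


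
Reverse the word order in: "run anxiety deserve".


Original: "run anxiety deserve"
Words (1..n): run | anxiety | deserve
Reversed (n..1): deserve | anxiety | run
Result = "deserve anxiety run"


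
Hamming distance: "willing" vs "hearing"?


Comparing character by character (same length = 7):
  Pos 0: 'w' vs 'h' !=
  Pos 1: 'i' vs 'e' !=
  Pos 2: 'l' vs 'a' !=
  Pos 3: 'l' vs 'r' !=
  Pos 4: 'i' vs 'i' =
  Pos 5: 'n' vs 'n' =
  Pos 6: 'g' vs 'g' =
Hamming distance = 4


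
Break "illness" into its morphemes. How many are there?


Word: "illness"
Morphemes: ill + -ness
Each morpheme carries meaning
= 2 morphemes


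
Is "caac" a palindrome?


Word: "caac"
Reversed: "caac"
Forward == Backward? caac == caac
Palindrome = Yes


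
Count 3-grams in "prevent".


Word: "prevent" (length 7)
Number of 3-grams = length - 3 + 1 = 7 - 3 + 1
= 5


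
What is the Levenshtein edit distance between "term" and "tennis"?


Word 1: "term" (length 4)
Word 2: "tennis" (length 6)
One optimal edit sequence (insert/delete/substitute each cost 1):
  1. keep 't'
  2. keep 'e'
  3. insert 'n'  (+1)
  4. insert 'n'  (+1)
  5. substitute 'r' -> 'i'  (+1)
  6. substitute 'm' -> 's'  (+1)
Total edit operations: 4
Edit distance = 4


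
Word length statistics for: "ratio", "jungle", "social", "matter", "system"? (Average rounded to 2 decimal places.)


Lengths: "ratio"=5, "jungle"=6, "social"=6, "matter"=6, "system"=6
Sum = 29, Count = 5
Average = 29/5 = 5.80
= avg=5.80, min=5, max=6


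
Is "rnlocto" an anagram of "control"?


Word 1: "control" → sorted: clnoort
Word 2: "rnlocto" → sorted: clnoort
Same letters? clnoort == clnoort
Anagram = Yes


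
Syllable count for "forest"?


Word: "forest"
Syllable breakdown: for-est
Counting: 2 parts
= 2 syllables


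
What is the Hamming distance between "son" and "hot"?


Comparing character by character (same length = 3):
  Pos 0: 's' vs 'h' !=
  Pos 1: 'o' vs 'o' =
  Pos 2: 'n' vs 't' !=
Hamming distance = 2


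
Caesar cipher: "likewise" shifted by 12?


Word: "likewise"
Shift: 12
Each letter → (letter + shift) mod 26:
  'l' (11) + 12 = 23 → 'x'
  'i' (8) + 12 = 20 → 'u'
  'k' (10) + 12 = 22 → 'w'
  'e' (4) + 12 = 16 → 'q'
  'w' (22) + 12 = 8 → 'i'
  'i' (8) + 12 = 20 → 'u'
  's' (18) + 12 = 4 → 'e'
  'e' (4) + 12 = 16 → 'q'
Result = "xuwqiueq"


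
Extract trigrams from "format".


Word: "format" (length 6)
Number of trigrams = 6 - 3 + 1 = 4
  Position 0: "for"
  Position 1: "orm"
  Position 2: "rma"
  Position 3: "mat"
Trigrams = "for", "orm", "rma", "mat"


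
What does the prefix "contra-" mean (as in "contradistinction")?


Prefix: contra-
Example: contradistinction (contra- + distinction)
Meaning = against


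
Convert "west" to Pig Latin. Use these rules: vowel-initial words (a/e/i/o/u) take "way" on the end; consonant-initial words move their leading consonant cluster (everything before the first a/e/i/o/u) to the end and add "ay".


Word: "west"
Starts with consonant(s) → move to end, add 'ay'
Consonant cluster: "w"
Pig Latin = "estway"


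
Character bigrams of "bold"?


Word: "bold" (length 4)
Number of bigrams = 4 - 2 + 1 = 3
  Position 0: "bo"
  Position 1: "ol"
  Position 2: "ld"
Bigrams = "bo", "ol", "ld"


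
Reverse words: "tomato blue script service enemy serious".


Original: "tomato blue script service enemy serious"
Words (1..n): tomato | blue | script | service | enemy | serious
Reversed (n..1): serious | enemy | service | script | blue | tomato
Result = "serious enemy service script blue tomato"


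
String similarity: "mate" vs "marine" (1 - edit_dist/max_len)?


Word 1: "mate" (length 4)
Word 2: "marine" (length 6)
One optimal edit sequence:
  1. keep 'm'
  2. keep 'a'
  3. insert 'r'  (+1)
  4. insert 'i'  (+1)
  5. substitute 't' -> 'n'  (+1)
  6. keep 'e'
Edit distance = 3
Max length = max(4, 6) = 6
Similarity = 1 - 3/6
= 0.5000


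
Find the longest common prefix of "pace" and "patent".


Word 1: "pace"
Word 2: "patent"
Comparing from start:
  Pos 0: 'p' == 'p'
  Pos 1: 'a' == 'a'
  Pos 2: 'c' != 't' (stop)
LCP = "pa" (length 2)


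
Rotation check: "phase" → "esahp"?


Word: "phase", Candidate: "esahp"
Method: check if candidate is substring of word+word
"phasephase" contains "esahp"? No
Is rotation = No


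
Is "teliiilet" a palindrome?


Word: "teliiilet"
Reversed: "teliiilet"
Forward == Backward? teliiilet == teliiilet
Palindrome = Yes


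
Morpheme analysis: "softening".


Word: "softening"
Morphemes: soft / -en / -ing
Each morpheme carries meaning
= 3 morphemes


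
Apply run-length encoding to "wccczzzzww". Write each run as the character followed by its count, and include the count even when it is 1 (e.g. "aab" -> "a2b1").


String: "wccczzzzww"
Scanning for consecutive runs:
  'w' x 1
  'c' x 3
  'z' x 4
  'w' x 2
RLE = "w1c3z4w2"


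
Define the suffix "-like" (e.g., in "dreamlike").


Suffix: -like
Example: dreamlike (dream + -like)
Meaning = resembling


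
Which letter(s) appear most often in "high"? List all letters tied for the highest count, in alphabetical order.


Word: "high"
Letter counts:
  'g': 1
  'h': 2
  'i': 1
Maximum count = 2
Most frequent = 'h' (2 times each)


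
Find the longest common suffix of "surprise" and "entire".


Word 1: "surprise"
Word 2: "entire"
Comparing from end:
  Pos -1: 'e' == 'e'
  Pos -2: 's' != 'r' (stop)
LCS = "e" (length 1)


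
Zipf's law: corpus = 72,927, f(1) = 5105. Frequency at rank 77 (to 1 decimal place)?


Zipf's law: f(r) = f(1) / r
f(1) = 5105
f(77) = 5105 / 77
= 66.3 occurrences


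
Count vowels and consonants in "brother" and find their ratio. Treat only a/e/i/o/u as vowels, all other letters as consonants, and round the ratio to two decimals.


Word: "brother"
Vowels (a,e,i,o,u): 2
Consonants: 5
Ratio = 2/5
= 0.40


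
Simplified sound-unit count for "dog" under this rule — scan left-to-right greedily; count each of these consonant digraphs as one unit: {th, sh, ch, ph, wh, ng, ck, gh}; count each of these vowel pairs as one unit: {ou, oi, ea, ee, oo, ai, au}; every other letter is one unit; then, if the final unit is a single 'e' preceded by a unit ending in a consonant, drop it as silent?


Word: "dog" (3 letters)
Left-to-right scan:
  (1) 'd' (letter)
  (2) 'o' (letter)
  (3) 'g' (letter)
Units from scan: 3
Sound units = 3 units


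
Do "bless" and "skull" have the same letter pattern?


Pattern of "bless": [0, 1, 2, 3, 3]
Pattern of "skull": [0, 1, 2, 3, 3]
Patterns match
Same pattern = Yes


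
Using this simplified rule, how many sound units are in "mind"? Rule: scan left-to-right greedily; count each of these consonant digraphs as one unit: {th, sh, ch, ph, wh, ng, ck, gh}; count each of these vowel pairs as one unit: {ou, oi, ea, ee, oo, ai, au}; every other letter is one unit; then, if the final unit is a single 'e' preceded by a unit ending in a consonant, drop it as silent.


Word: "mind" (4 letters)
Left-to-right scan:
  [1] 'm' (letter)
  [2] 'i' (letter)
  [3] 'n' (letter)
  [4] 'd' (letter)
Units from scan: 4
Sound units = 4 units


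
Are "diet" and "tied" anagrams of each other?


Word 1: "diet" → sorted: deit
Word 2: "tied" → sorted: deit
Same letters? deit == deit
Anagram = Yes


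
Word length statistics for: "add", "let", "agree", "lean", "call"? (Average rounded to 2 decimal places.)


Lengths: "add"=3, "let"=3, "agree"=5, "lean"=4, "call"=4
Sum = 19, Count = 5
Average = 19/5 = 3.80
= avg=3.80, min=3, max=5


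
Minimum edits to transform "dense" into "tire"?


Word 1: "dense" (length 5)
Word 2: "tire" (length 4)
One optimal edit sequence (insert/delete/substitute each cost 1):
  1. delete 'd'  (+1)
  2. substitute 'e' -> 't'  (+1)
  3. substitute 'n' -> 'i'  (+1)
  4. substitute 's' -> 'r'  (+1)
  5. keep 'e'
Total edit operations: 4
Edit distance = 4


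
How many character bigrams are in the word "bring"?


Word: "bring" (length 5)
Number of 2-grams = length - 2 + 1 = 5 - 2 + 1
= 4


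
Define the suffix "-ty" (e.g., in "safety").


Suffix: -ty
Example: safety = safe + -ty
Meaning = quality of


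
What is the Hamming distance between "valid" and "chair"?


Comparing character by character (same length = 5):
  Pos 0: 'v' vs 'c' !=
  Pos 1: 'a' vs 'h' !=
  Pos 2: 'l' vs 'a' !=
  Pos 3: 'i' vs 'i' =
  Pos 4: 'd' vs 'r' !=
Hamming distance = 4


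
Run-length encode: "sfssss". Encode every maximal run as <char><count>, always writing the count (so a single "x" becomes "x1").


String: "sfssss"
Scanning for consecutive runs:
  's' x 1
  'f' x 1
  's' x 4
RLE = "s1f1s4"


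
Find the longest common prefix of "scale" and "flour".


Word 1: "scale"
Word 2: "flour"
Comparing from start:
  Pos 0: 's' != 'f' (stop)
LCP = "" (length 0)


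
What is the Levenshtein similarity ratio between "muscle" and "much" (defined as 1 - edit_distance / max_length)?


Word 1: "muscle" (length 6)
Word 2: "much" (length 4)
One optimal edit sequence:
  1. keep 'm'
  2. keep 'u'
  3. delete 's'  (+1)
  4. keep 'c'
  5. delete 'l'  (+1)
  6. substitute 'e' -> 'h'  (+1)
Edit distance = 3
Max length = max(6, 4) = 6
Similarity = 1 - 3/6
= 0.5000


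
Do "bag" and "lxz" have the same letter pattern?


Pattern of "bag": [0, 1, 2]
Pattern of "lxz": [0, 1, 2]
Patterns match
Same pattern = Yes


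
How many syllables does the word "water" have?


Word: "water"
Syllable breakdown: wa-ter
Counting: 2 parts
= 2 syllables


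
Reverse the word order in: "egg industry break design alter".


Original: "egg industry break design alter"
Words (1..n): egg | industry | break | design | alter
Reversed (n..1): alter | design | break | industry | egg
Result = "alter design break industry egg"


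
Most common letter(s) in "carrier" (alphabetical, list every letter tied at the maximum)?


Word: "carrier"
Letter counts:
  'a': 1
  'c': 1
  'e': 1
  'i': 1
  'r': 3
Maximum count = 3
Most frequent = 'r' (3 times each)


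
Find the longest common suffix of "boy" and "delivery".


Word 1: "boy"
Word 2: "delivery"
Comparing from end:
  Pos -1: 'y' == 'y'
  Pos -2: 'o' != 'r' (stop)
LCS = "y" (length 1)


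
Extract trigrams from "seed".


Word: "seed" (length 4)
Number of trigrams = 4 - 3 + 1 = 2
  Position 0: "see"
  Position 1: "eed"
Trigrams = "see", "eed"


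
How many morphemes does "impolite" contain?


Word: "impolite"
Morphemes: im- / polite
Each morpheme carries meaning
= 2 morphemes


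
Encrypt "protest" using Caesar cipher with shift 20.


Word: "protest"
Shift: 20
Each letter → (letter + shift) mod 26:
  'p' (15) + 20 = 9 → 'j'
  'r' (17) + 20 = 11 → 'l'
  'o' (14) + 20 = 8 → 'i'
  't' (19) + 20 = 13 → 'n'
  'e' (4) + 20 = 24 → 'y'
  's' (18) + 20 = 12 → 'm'
  't' (19) + 20 = 13 → 'n'
Result = "jlinymn"


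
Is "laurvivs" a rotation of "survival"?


Word: "survival", Candidate: "laurvivs"
Method: check if candidate is substring of word+word
"survivalsurvival" contains "laurvivs"? No
Is rotation = No


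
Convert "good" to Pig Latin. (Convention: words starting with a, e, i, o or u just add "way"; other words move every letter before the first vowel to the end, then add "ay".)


Word: "good"
Starts with consonant(s) → move to end, add 'ay'
Consonant cluster: "g"
Pig Latin = "oodgay"


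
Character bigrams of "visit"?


Word: "visit" (length 5)
Number of bigrams = 5 - 2 + 1 = 4
  Position 0: "vi"
  Position 1: "is"
  Position 2: "si"
  Position 3: "it"
Bigrams = "vi", "is", "si", "it"


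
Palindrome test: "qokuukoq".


Word: "qokuukoq"
Reversed: "qokuukoq"
Forward == Backward? qokuukoq == qokuukoq
Palindrome = Yes


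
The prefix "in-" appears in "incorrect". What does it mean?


Prefix: in-
As in: incorrect -> in- + correct
Meaning = not / into


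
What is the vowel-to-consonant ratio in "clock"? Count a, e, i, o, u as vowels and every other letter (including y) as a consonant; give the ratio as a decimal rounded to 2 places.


Word: "clock"
Vowels (a,e,i,o,u): 1
Consonants: 4
Ratio = 1/4
= 0.25


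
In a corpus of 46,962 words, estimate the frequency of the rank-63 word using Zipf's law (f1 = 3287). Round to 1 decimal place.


Zipf's law: f(r) = f(1) / r
f(1) = 3287
f(63) = 3287 / 63
= 52.2 occurrences


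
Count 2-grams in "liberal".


Word: "liberal" (length 7)
Number of 2-grams = length - 2 + 1 = 7 - 2 + 1
= 6


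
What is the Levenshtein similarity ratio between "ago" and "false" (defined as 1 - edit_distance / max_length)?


Word 1: "ago" (length 3)
Word 2: "false" (length 5)
One optimal edit sequence:
  1. insert 'f'  (+1)
  2. keep 'a'
  3. insert 'l'  (+1)
  4. substitute 'g' -> 's'  (+1)
  5. substitute 'o' -> 'e'  (+1)
Edit distance = 4
Max length = max(3, 5) = 5
Similarity = 1 - 4/5
= 0.2000


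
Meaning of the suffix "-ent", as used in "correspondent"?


Suffix: -ent
As in: correspondent -> correspond + -ent
Meaning = one who / that which


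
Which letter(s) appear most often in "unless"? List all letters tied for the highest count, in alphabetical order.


Word: "unless"
Letter counts:
  'e': 1
  'l': 1
  'n': 1
  's': 2
  'u': 1
Maximum count = 2
Most frequent = 's' (2 times each)


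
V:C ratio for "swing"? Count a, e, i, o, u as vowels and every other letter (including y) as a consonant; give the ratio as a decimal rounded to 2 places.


Word: "swing"
Vowels (a,e,i,o,u): 1
Consonants: 4
Ratio = 1/4
= 0.25


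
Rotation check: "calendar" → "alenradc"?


Word: "calendar", Candidate: "alenradc"
Method: check if candidate is substring of word+word
"calendarcalendar" contains "alenradc"? No
Is rotation = No


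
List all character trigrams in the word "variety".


Word: "variety" (length 7)
Number of trigrams = 7 - 3 + 1 = 5
  Position 0: "var"
  Position 1: "ari"
  Position 2: "rie"
  Position 3: "iet"
  Position 4: "ety"
Trigrams = "var", "ari", "rie", "iet", "ety"


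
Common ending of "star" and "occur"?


Word 1: "star"
Word 2: "occur"
Comparing from end:
  Pos -1: 'r' == 'r'
  Pos -2: 'a' != 'u' (stop)
LCS = "r" (length 1)


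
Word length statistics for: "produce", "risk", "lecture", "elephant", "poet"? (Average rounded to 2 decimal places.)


Lengths: "produce"=7, "risk"=4, "lecture"=7, "elephant"=8, "poet"=4
Sum = 30, Count = 5
Average = 30/5 = 6.00
= avg=6.00, min=4, max=8


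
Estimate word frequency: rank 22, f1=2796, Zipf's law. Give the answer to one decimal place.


Zipf's law: f(r) = f(1) / r
f(1) = 2796
f(22) = 2796 / 22
= 127.1 occurrences


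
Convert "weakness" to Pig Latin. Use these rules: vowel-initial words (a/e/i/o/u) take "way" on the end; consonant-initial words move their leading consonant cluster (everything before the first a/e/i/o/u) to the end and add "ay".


Word: "weakness"
Starts with consonant(s) → move to end, add 'ay'
Consonant cluster: "w"
Pig Latin = "eaknessway"


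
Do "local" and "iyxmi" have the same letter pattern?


Pattern of "local": [0, 1, 2, 3, 0]
Pattern of "iyxmi": [0, 1, 2, 3, 0]
Patterns match
Same pattern = Yes


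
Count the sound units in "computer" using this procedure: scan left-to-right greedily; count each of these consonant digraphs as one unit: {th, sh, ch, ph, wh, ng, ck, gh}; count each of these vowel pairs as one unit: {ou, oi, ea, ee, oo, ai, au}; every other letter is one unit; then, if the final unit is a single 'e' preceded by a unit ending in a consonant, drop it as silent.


Word: "computer" (8 letters)
Left-to-right scan:
  1. 'c' (letter)
  2. 'o' (letter)
  3. 'm' (letter)
  4. 'p' (letter)
  5. 'u' (letter)
  6. 't' (letter)
  7. 'e' (letter)
  8. 'r' (letter)
Units from scan: 8
Sound units = 8 units


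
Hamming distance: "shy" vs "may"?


Comparing character by character (same length = 3):
  Pos 0: 's' vs 'm' !=
  Pos 1: 'h' vs 'a' !=
  Pos 2: 'y' vs 'y' =
Hamming distance = 2


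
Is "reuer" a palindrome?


Word: "reuer"
Reversed: "reuer"
Forward == Backward? reuer == reuer
Palindrome = Yes


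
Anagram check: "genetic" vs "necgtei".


Word 1: "genetic" → sorted: ceegint
Word 2: "necgtei" → sorted: ceegint
Same letters? ceegint == ceegint
Anagram = Yes


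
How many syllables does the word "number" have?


Word: "number"
Syllable breakdown: num | ber
Counting: 2 parts
= 2 syllables


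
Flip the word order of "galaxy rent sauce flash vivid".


Original: "galaxy rent sauce flash vivid"
Words (1..n): galaxy | rent | sauce | flash | vivid
Reversed (n..1): vivid | flash | sauce | rent | galaxy
Result = "vivid flash sauce rent galaxy"


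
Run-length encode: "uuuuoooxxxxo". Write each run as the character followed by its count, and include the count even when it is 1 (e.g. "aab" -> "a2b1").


String: "uuuuoooxxxxo"
Scanning for consecutive runs:
  'u' x 4
  'o' x 3
  'x' x 4
  'o' x 1
RLE = "u4o3x4o1"


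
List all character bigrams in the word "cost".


Word: "cost" (length 4)
Number of bigrams = 4 - 2 + 1 = 3
  Position 0: "co"
  Position 1: "os"
  Position 2: "st"
Bigrams = "co", "os", "st"


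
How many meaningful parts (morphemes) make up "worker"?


Word: "worker"
Morphemes: work | -er
Each morpheme carries meaning
= 2 morphemes


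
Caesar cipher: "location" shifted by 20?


Word: "location"
Shift: 20
Each letter → (letter + shift) mod 26:
  'l' (11) + 20 = 5 → 'f'
  'o' (14) + 20 = 8 → 'i'
  'c' (2) + 20 = 22 → 'w'
  'a' (0) + 20 = 20 → 'u'
  't' (19) + 20 = 13 → 'n'
  'i' (8) + 20 = 2 → 'c'
  'o' (14) + 20 = 8 → 'i'
  'n' (13) + 20 = 7 → 'h'
Result = "fiwuncih"


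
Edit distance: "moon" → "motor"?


Word 1: "moon" (length 4)
Word 2: "motor" (length 5)
One optimal edit sequence (insert/delete/substitute each cost 1):
  1. keep 'm'
  2. keep 'o'
  3. insert 't'  (+1)
  4. keep 'o'
  5. substitute 'n' -> 'r'  (+1)
Total edit operations: 2
Edit distance = 2


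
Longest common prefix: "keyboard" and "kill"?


Word 1: "keyboard"
Word 2: "kill"
Comparing from start:
  Pos 0: 'k' == 'k'
  Pos 1: 'e' != 'i' (stop)
LCP = "k" (length 1)


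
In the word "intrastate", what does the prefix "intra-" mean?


Prefix: intra-
As in: intrastate -> intra- + state
Meaning = within


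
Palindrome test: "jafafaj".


Word: "jafafaj"
Reversed: "jafafaj"
Forward == Backward? jafafaj == jafafaj
Palindrome = Yes


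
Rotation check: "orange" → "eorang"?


Word: "orange", Candidate: "eorang"
Method: check if candidate is substring of word+word
"orangeorange" contains "eorang"? Yes
Is rotation = Yes


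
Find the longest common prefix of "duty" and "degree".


Word 1: "duty"
Word 2: "degree"
Comparing from start:
  Pos 0: 'd' == 'd'
  Pos 1: 'u' != 'e' (stop)
LCP = "d" (length 1)


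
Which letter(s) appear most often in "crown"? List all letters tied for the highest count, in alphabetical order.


Word: "crown"
Letter counts:
  'c': 1
  'n': 1
  'o': 1
  'r': 1
  'w': 1
Maximum count = 1
Most frequent = 'c', 'n', 'o', 'r', 'w' (1 time each)


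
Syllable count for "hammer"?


Word: "hammer"
Syllable breakdown: ham / mer
Counting: 2 parts
= 2 syllables


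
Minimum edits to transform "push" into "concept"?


Word 1: "push" (length 4)
Word 2: "concept" (length 7)
One optimal edit sequence (insert/delete/substitute each cost 1):
  1. insert 'c'  (+1)
  2. insert 'o'  (+1)
  3. insert 'n'  (+1)
  4. substitute 'p' -> 'c'  (+1)
  5. substitute 'u' -> 'e'  (+1)
  6. substitute 's' -> 'p'  (+1)
  7. substitute 'h' -> 't'  (+1)
Total edit operations: 7
Edit distance = 7


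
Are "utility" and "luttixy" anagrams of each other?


Word 1: "utility" → sorted: iilttuy
Word 2: "luttixy" → sorted: ilttuxy
Same letters? iilttuy != ilttuxy
Anagram = No


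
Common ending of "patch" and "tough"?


Word 1: "patch"
Word 2: "tough"
Comparing from end:
  Pos -1: 'h' == 'h'
  Pos -2: 'c' != 'g' (stop)
LCS = "h" (length 1)


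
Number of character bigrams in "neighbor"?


Word: "neighbor" (length 8)
Number of 2-grams = length - 2 + 1 = 8 - 2 + 1
= 7


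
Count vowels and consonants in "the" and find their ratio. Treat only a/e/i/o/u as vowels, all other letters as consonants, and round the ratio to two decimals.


Word: "the"
Vowels (a,e,i,o,u): 1
Consonants: 2
Ratio = 1/2
= 0.50


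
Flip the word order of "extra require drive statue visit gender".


Original: "extra require drive statue visit gender"
Words (1..n): extra | require | drive | statue | visit | gender
Reversed (n..1): gender | visit | statue | drive | require | extra
Result = "gender visit statue drive require extra"


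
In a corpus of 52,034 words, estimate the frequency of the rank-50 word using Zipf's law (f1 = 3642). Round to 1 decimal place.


Zipf's law: f(r) = f(1) / r
f(1) = 3642
f(50) = 3642 / 50
= 72.8 occurrences


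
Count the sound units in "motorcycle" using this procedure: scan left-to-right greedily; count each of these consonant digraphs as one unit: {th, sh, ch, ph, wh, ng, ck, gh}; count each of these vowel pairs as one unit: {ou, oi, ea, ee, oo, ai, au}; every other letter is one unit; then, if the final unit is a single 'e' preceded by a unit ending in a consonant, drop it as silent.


Word: "motorcycle" (10 letters)
Left-to-right scan:
  [1] 'm' (letter)
  [2] 'o' (letter)
  [3] 't' (letter)
  [4] 'o' (letter)
  [5] 'r' (letter)
  [6] 'c' (letter)
  [7] 'y' (letter)
  [8] 'c' (letter)
  [9] 'l' (letter)
  [10] 'e' (letter)
Units from scan: 10
Final unit is 'e' after a consonant -> drop as silent (-1)
Sound units = 9 units


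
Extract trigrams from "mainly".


Word: "mainly" (length 6)
Number of trigrams = 6 - 3 + 1 = 4
  Position 0: "mai"
  Position 1: "ain"
  Position 2: "inl"
  Position 3: "nly"
Trigrams = "mai", "ain", "inl", "nly"


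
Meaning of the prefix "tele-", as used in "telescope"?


Prefix: tele-
Example: telescope (tele- + scope)
Meaning = distant


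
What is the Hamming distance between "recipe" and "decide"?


Comparing character by character (same length = 6):
  Pos 0: 'r' vs 'd' !=
  Pos 1: 'e' vs 'e' =
  Pos 2: 'c' vs 'c' =
  Pos 3: 'i' vs 'i' =
  Pos 4: 'p' vs 'd' !=
  Pos 5: 'e' vs 'e' =
Hamming distance = 2


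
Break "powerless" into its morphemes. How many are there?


Word: "powerless"
Morphemes: power + -less
Each morpheme carries meaning
= 2 morphemes


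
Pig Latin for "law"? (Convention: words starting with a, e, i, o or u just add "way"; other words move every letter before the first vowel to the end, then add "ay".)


Word: "law"
Starts with consonant(s) → move to end, add 'ay'
Consonant cluster: "l"
Pig Latin = "awlay"


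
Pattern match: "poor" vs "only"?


Pattern of "poor": [0, 1, 1, 2]
Pattern of "only": [0, 1, 2, 3]
Patterns do not match
Same pattern = No


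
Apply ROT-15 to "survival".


Word: "survival"
Shift: 15
Each letter → (letter + shift) mod 26:
  's' (18) + 15 = 7 → 'h'
  'u' (20) + 15 = 9 → 'j'
  'r' (17) + 15 = 6 → 'g'
  'v' (21) + 15 = 10 → 'k'
  'i' (8) + 15 = 23 → 'x'
  'v' (21) + 15 = 10 → 'k'
  'a' (0) + 15 = 15 → 'p'
  'l' (11) + 15 = 0 → 'a'
Result = "hjgkxkpa"


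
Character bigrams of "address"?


Word: "address" (length 7)
Number of bigrams = 7 - 2 + 1 = 6
  Position 0: "ad"
  Position 1: "dd"
  Position 2: "dr"
  Position 3: "re"
  Position 4: "es"
  Position 5: "ss"
Bigrams = "ad", "dd", "dr", "re", "es", "ss"


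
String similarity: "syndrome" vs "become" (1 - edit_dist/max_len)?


Word 1: "syndrome" (length 8)
Word 2: "become" (length 6)
One optimal edit sequence:
  1. delete 's'  (+1)
  2. delete 'y'  (+1)
  3. substitute 'n' -> 'b'  (+1)
  4. substitute 'd' -> 'e'  (+1)
  5. substitute 'r' -> 'c'  (+1)
  6. keep 'o'
  7. keep 'm'
  8. keep 'e'
Edit distance = 5
Max length = max(8, 6) = 8
Similarity = 1 - 5/8
= 0.3750


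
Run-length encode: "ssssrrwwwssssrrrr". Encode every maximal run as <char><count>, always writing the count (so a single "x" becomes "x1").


String: "ssssrrwwwssssrrrr"
Scanning for consecutive runs:
  's' x 4
  'r' x 2
  'w' x 3
  's' x 4
  'r' x 4
RLE = "s4r2w3s4r4"


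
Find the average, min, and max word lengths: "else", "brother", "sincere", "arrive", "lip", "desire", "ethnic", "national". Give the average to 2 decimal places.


Lengths: "else"=4, "brother"=7, "sincere"=7, "arrive"=6, "lip"=3, "desire"=6, "ethnic"=6, "national"=8
Sum = 47, Count = 8
Average = 47/8 = 5.88
= avg=5.88, min=3, max=8


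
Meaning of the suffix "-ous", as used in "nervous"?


Suffix: -ous
Example: nervous = nerve + -ous, with a spelling change
Meaning = having quality of


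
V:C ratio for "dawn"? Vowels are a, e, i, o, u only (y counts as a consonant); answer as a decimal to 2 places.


Word: "dawn"
Vowels (a,e,i,o,u): 1
Consonants: 3
Ratio = 1/3
= 0.33


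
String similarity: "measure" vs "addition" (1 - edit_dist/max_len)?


Word 1: "measure" (length 7)
Word 2: "addition" (length 8)
One optimal edit sequence:
  1. insert 'a'  (+1)
  2. substitute 'm' -> 'd'  (+1)
  3. substitute 'e' -> 'd'  (+1)
  4. substitute 'a' -> 'i'  (+1)
  5. substitute 's' -> 't'  (+1)
  6. substitute 'u' -> 'i'  (+1)
  7. substitute 'r' -> 'o'  (+1)
  8. substitute 'e' -> 'n'  (+1)
Edit distance = 8
Max length = max(7, 8) = 8
Similarity = 1 - 8/8
= 0.0000


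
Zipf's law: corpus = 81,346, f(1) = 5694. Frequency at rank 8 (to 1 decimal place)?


Zipf's law: f(r) = f(1) / r
f(1) = 5694
f(8) = 5694 / 8
= 711.8 occurrences


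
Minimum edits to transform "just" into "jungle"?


Word 1: "just" (length 4)
Word 2: "jungle" (length 6)
One optimal edit sequence (insert/delete/substitute each cost 1):
  1. keep 'j'
  2. keep 'u'
  3. insert 'n'  (+1)
  4. insert 'g'  (+1)
  5. substitute 's' -> 'l'  (+1)
  6. substitute 't' -> 'e'  (+1)
Total edit operations: 4
Edit distance = 4


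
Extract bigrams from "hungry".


Word: "hungry" (length 6)
Number of bigrams = 6 - 2 + 1 = 5
  Position 0: "hu"
  Position 1: "un"
  Position 2: "ng"
  Position 3: "gr"
  Position 4: "ry"
Bigrams = "hu", "un", "ng", "gr", "ry"


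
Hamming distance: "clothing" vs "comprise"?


Comparing character by character (same length = 8):
  Pos 0: 'c' vs 'c' =
  Pos 1: 'l' vs 'o' !=
  Pos 2: 'o' vs 'm' !=
  Pos 3: 't' vs 'p' !=
  Pos 4: 'h' vs 'r' !=
  Pos 5: 'i' vs 'i' =
  Pos 6: 'n' vs 's' !=
  Pos 7: 'g' vs 'e' !=
Hamming distance = 6


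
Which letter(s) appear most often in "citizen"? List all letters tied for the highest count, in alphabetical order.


Word: "citizen"
Letter counts:
  'c': 1
  'e': 1
  'i': 2
  'n': 1
  't': 1
  'z': 1
Maximum count = 2
Most frequent = 'i' (2 times each)


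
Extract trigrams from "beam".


Word: "beam" (length 4)
Number of trigrams = 4 - 3 + 1 = 2
  Position 0: "bea"
  Position 1: "eam"
Trigrams = "bea", "eam"


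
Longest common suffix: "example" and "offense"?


Word 1: "example"
Word 2: "offense"
Comparing from end:
  Pos -1: 'e' == 'e'
  Pos -2: 'l' != 's' (stop)
LCS = "e" (length 1)


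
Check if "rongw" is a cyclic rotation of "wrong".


Word: "wrong", Candidate: "rongw"
Method: check if candidate is substring of word+word
"wrongwrong" contains "rongw"? Yes
Is rotation = Yes


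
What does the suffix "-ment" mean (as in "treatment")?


Suffix: -ment
As in: treatment -> treat + -ment
Meaning = result of action


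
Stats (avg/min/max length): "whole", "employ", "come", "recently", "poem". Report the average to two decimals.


Lengths: "whole"=5, "employ"=6, "come"=4, "recently"=8, "poem"=4
Sum = 27, Count = 5
Average = 27/5 = 5.40
= avg=5.40, min=4, max=8
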